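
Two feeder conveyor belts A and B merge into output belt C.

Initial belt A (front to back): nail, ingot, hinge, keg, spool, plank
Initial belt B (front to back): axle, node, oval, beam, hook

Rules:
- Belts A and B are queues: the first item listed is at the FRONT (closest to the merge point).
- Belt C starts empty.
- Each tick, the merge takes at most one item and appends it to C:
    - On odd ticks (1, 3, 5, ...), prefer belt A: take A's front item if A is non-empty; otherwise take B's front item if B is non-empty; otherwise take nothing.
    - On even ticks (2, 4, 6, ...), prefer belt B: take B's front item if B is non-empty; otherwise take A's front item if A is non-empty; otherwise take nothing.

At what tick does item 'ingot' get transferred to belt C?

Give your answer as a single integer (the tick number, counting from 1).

Answer: 3

Derivation:
Tick 1: prefer A, take nail from A; A=[ingot,hinge,keg,spool,plank] B=[axle,node,oval,beam,hook] C=[nail]
Tick 2: prefer B, take axle from B; A=[ingot,hinge,keg,spool,plank] B=[node,oval,beam,hook] C=[nail,axle]
Tick 3: prefer A, take ingot from A; A=[hinge,keg,spool,plank] B=[node,oval,beam,hook] C=[nail,axle,ingot]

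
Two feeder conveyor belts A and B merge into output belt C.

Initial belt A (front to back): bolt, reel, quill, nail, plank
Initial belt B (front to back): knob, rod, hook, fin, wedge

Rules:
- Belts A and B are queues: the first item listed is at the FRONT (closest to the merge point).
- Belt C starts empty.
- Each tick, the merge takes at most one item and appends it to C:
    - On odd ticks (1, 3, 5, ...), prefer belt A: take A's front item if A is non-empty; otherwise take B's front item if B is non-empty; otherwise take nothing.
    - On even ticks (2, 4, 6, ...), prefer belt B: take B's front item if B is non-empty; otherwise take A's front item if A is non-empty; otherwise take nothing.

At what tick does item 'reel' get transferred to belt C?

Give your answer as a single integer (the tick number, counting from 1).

Answer: 3

Derivation:
Tick 1: prefer A, take bolt from A; A=[reel,quill,nail,plank] B=[knob,rod,hook,fin,wedge] C=[bolt]
Tick 2: prefer B, take knob from B; A=[reel,quill,nail,plank] B=[rod,hook,fin,wedge] C=[bolt,knob]
Tick 3: prefer A, take reel from A; A=[quill,nail,plank] B=[rod,hook,fin,wedge] C=[bolt,knob,reel]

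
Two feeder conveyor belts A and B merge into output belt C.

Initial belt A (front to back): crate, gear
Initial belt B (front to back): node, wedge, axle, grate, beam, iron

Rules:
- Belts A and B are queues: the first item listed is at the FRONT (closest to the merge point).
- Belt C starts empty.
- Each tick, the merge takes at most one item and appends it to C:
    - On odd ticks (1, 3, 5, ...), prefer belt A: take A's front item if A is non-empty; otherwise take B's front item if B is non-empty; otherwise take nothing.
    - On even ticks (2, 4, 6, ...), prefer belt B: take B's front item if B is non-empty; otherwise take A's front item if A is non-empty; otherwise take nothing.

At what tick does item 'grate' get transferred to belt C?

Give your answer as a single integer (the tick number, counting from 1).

Tick 1: prefer A, take crate from A; A=[gear] B=[node,wedge,axle,grate,beam,iron] C=[crate]
Tick 2: prefer B, take node from B; A=[gear] B=[wedge,axle,grate,beam,iron] C=[crate,node]
Tick 3: prefer A, take gear from A; A=[-] B=[wedge,axle,grate,beam,iron] C=[crate,node,gear]
Tick 4: prefer B, take wedge from B; A=[-] B=[axle,grate,beam,iron] C=[crate,node,gear,wedge]
Tick 5: prefer A, take axle from B; A=[-] B=[grate,beam,iron] C=[crate,node,gear,wedge,axle]
Tick 6: prefer B, take grate from B; A=[-] B=[beam,iron] C=[crate,node,gear,wedge,axle,grate]

Answer: 6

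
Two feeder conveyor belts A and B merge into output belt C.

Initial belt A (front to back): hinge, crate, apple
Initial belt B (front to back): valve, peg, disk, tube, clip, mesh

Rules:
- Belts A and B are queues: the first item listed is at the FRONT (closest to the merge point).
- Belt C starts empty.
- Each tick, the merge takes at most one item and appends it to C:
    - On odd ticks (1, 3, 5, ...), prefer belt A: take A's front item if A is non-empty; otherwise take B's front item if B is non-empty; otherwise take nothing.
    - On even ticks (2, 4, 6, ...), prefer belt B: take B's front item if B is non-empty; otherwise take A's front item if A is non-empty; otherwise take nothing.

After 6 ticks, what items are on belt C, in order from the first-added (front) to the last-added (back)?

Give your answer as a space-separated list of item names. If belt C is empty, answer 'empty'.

Tick 1: prefer A, take hinge from A; A=[crate,apple] B=[valve,peg,disk,tube,clip,mesh] C=[hinge]
Tick 2: prefer B, take valve from B; A=[crate,apple] B=[peg,disk,tube,clip,mesh] C=[hinge,valve]
Tick 3: prefer A, take crate from A; A=[apple] B=[peg,disk,tube,clip,mesh] C=[hinge,valve,crate]
Tick 4: prefer B, take peg from B; A=[apple] B=[disk,tube,clip,mesh] C=[hinge,valve,crate,peg]
Tick 5: prefer A, take apple from A; A=[-] B=[disk,tube,clip,mesh] C=[hinge,valve,crate,peg,apple]
Tick 6: prefer B, take disk from B; A=[-] B=[tube,clip,mesh] C=[hinge,valve,crate,peg,apple,disk]

Answer: hinge valve crate peg apple disk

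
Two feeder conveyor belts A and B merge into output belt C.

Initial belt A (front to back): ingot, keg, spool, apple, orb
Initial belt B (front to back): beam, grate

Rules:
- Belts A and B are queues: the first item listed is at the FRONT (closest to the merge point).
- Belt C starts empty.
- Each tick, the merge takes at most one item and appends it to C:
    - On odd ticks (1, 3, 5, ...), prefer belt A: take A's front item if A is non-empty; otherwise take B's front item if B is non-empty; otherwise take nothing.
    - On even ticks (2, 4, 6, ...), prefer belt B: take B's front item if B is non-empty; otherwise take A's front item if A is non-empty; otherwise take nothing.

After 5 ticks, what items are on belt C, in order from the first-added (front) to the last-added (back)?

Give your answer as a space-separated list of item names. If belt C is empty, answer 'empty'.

Tick 1: prefer A, take ingot from A; A=[keg,spool,apple,orb] B=[beam,grate] C=[ingot]
Tick 2: prefer B, take beam from B; A=[keg,spool,apple,orb] B=[grate] C=[ingot,beam]
Tick 3: prefer A, take keg from A; A=[spool,apple,orb] B=[grate] C=[ingot,beam,keg]
Tick 4: prefer B, take grate from B; A=[spool,apple,orb] B=[-] C=[ingot,beam,keg,grate]
Tick 5: prefer A, take spool from A; A=[apple,orb] B=[-] C=[ingot,beam,keg,grate,spool]

Answer: ingot beam keg grate spool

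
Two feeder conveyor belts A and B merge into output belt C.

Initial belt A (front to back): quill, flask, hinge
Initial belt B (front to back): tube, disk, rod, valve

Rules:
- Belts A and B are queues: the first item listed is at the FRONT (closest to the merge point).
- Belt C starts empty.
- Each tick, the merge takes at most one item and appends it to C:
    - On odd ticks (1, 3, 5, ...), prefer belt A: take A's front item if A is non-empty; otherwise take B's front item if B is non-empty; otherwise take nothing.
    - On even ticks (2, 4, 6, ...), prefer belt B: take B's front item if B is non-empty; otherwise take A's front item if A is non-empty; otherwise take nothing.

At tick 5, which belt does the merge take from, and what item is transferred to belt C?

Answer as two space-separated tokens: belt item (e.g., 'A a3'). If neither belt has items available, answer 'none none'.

Answer: A hinge

Derivation:
Tick 1: prefer A, take quill from A; A=[flask,hinge] B=[tube,disk,rod,valve] C=[quill]
Tick 2: prefer B, take tube from B; A=[flask,hinge] B=[disk,rod,valve] C=[quill,tube]
Tick 3: prefer A, take flask from A; A=[hinge] B=[disk,rod,valve] C=[quill,tube,flask]
Tick 4: prefer B, take disk from B; A=[hinge] B=[rod,valve] C=[quill,tube,flask,disk]
Tick 5: prefer A, take hinge from A; A=[-] B=[rod,valve] C=[quill,tube,flask,disk,hinge]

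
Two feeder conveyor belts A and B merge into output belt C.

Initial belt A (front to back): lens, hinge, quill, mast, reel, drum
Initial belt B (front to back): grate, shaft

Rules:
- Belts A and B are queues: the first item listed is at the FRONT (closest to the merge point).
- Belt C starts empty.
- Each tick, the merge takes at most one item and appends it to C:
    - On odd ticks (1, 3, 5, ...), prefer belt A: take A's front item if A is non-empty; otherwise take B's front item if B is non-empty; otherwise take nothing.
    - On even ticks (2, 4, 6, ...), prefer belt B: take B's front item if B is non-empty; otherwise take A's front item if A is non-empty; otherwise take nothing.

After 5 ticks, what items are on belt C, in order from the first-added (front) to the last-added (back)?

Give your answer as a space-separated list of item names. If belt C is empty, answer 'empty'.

Answer: lens grate hinge shaft quill

Derivation:
Tick 1: prefer A, take lens from A; A=[hinge,quill,mast,reel,drum] B=[grate,shaft] C=[lens]
Tick 2: prefer B, take grate from B; A=[hinge,quill,mast,reel,drum] B=[shaft] C=[lens,grate]
Tick 3: prefer A, take hinge from A; A=[quill,mast,reel,drum] B=[shaft] C=[lens,grate,hinge]
Tick 4: prefer B, take shaft from B; A=[quill,mast,reel,drum] B=[-] C=[lens,grate,hinge,shaft]
Tick 5: prefer A, take quill from A; A=[mast,reel,drum] B=[-] C=[lens,grate,hinge,shaft,quill]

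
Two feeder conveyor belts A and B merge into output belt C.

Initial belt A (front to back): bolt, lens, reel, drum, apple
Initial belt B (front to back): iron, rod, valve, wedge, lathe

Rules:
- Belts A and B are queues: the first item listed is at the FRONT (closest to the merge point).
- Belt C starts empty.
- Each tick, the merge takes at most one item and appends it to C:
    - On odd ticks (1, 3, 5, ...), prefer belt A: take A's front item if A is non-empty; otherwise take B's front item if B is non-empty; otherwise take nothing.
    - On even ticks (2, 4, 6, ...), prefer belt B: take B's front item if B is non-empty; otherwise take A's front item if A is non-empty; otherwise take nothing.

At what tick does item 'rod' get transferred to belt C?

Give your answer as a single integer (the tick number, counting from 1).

Tick 1: prefer A, take bolt from A; A=[lens,reel,drum,apple] B=[iron,rod,valve,wedge,lathe] C=[bolt]
Tick 2: prefer B, take iron from B; A=[lens,reel,drum,apple] B=[rod,valve,wedge,lathe] C=[bolt,iron]
Tick 3: prefer A, take lens from A; A=[reel,drum,apple] B=[rod,valve,wedge,lathe] C=[bolt,iron,lens]
Tick 4: prefer B, take rod from B; A=[reel,drum,apple] B=[valve,wedge,lathe] C=[bolt,iron,lens,rod]

Answer: 4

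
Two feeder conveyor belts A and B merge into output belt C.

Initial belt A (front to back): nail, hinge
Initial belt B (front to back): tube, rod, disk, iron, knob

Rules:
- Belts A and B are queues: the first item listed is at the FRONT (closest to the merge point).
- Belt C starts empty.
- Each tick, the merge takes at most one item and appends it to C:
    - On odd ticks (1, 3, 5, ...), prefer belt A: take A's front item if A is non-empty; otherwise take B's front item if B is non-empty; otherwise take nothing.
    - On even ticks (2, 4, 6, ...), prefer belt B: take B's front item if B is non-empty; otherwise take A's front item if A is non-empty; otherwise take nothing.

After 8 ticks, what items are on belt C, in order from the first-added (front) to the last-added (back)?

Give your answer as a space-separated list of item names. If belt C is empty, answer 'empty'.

Answer: nail tube hinge rod disk iron knob

Derivation:
Tick 1: prefer A, take nail from A; A=[hinge] B=[tube,rod,disk,iron,knob] C=[nail]
Tick 2: prefer B, take tube from B; A=[hinge] B=[rod,disk,iron,knob] C=[nail,tube]
Tick 3: prefer A, take hinge from A; A=[-] B=[rod,disk,iron,knob] C=[nail,tube,hinge]
Tick 4: prefer B, take rod from B; A=[-] B=[disk,iron,knob] C=[nail,tube,hinge,rod]
Tick 5: prefer A, take disk from B; A=[-] B=[iron,knob] C=[nail,tube,hinge,rod,disk]
Tick 6: prefer B, take iron from B; A=[-] B=[knob] C=[nail,tube,hinge,rod,disk,iron]
Tick 7: prefer A, take knob from B; A=[-] B=[-] C=[nail,tube,hinge,rod,disk,iron,knob]
Tick 8: prefer B, both empty, nothing taken; A=[-] B=[-] C=[nail,tube,hinge,rod,disk,iron,knob]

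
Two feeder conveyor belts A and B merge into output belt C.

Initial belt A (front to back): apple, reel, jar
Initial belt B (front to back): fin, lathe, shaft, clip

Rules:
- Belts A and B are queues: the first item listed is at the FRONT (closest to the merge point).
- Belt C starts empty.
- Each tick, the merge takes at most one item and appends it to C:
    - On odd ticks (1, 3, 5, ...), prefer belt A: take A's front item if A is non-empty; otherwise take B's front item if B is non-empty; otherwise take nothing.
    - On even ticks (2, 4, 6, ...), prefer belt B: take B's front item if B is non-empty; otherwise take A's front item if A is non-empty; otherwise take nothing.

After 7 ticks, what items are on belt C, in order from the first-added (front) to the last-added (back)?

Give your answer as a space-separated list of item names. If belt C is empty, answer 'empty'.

Answer: apple fin reel lathe jar shaft clip

Derivation:
Tick 1: prefer A, take apple from A; A=[reel,jar] B=[fin,lathe,shaft,clip] C=[apple]
Tick 2: prefer B, take fin from B; A=[reel,jar] B=[lathe,shaft,clip] C=[apple,fin]
Tick 3: prefer A, take reel from A; A=[jar] B=[lathe,shaft,clip] C=[apple,fin,reel]
Tick 4: prefer B, take lathe from B; A=[jar] B=[shaft,clip] C=[apple,fin,reel,lathe]
Tick 5: prefer A, take jar from A; A=[-] B=[shaft,clip] C=[apple,fin,reel,lathe,jar]
Tick 6: prefer B, take shaft from B; A=[-] B=[clip] C=[apple,fin,reel,lathe,jar,shaft]
Tick 7: prefer A, take clip from B; A=[-] B=[-] C=[apple,fin,reel,lathe,jar,shaft,clip]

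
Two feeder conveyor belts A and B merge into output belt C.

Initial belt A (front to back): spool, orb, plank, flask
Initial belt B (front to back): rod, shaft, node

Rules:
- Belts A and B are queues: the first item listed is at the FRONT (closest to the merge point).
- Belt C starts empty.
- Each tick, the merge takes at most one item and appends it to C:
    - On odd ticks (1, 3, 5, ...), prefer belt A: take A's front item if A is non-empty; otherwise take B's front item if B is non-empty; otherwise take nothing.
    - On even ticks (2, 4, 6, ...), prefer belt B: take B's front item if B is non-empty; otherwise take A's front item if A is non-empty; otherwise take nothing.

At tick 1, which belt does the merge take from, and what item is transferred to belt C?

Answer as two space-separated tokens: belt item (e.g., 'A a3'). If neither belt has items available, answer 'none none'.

Tick 1: prefer A, take spool from A; A=[orb,plank,flask] B=[rod,shaft,node] C=[spool]

Answer: A spool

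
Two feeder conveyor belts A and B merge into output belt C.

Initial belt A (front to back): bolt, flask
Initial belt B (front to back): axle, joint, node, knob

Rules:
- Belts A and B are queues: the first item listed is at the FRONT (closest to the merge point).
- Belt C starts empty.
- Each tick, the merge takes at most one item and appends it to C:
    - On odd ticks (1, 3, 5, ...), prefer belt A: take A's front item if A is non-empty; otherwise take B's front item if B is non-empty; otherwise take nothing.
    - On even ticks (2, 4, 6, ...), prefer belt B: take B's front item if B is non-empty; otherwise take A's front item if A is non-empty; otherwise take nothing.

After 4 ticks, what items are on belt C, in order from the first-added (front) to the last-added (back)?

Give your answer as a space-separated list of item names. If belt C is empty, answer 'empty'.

Tick 1: prefer A, take bolt from A; A=[flask] B=[axle,joint,node,knob] C=[bolt]
Tick 2: prefer B, take axle from B; A=[flask] B=[joint,node,knob] C=[bolt,axle]
Tick 3: prefer A, take flask from A; A=[-] B=[joint,node,knob] C=[bolt,axle,flask]
Tick 4: prefer B, take joint from B; A=[-] B=[node,knob] C=[bolt,axle,flask,joint]

Answer: bolt axle flask joint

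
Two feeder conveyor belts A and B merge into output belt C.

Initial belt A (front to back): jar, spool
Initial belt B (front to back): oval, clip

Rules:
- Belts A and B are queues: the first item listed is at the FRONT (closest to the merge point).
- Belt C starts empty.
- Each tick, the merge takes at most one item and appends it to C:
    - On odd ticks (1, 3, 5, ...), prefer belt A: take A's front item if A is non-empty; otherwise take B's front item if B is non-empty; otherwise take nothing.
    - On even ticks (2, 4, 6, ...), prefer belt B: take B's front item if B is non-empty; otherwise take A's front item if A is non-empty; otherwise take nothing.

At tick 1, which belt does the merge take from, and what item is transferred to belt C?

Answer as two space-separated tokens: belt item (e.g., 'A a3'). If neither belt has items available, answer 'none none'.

Tick 1: prefer A, take jar from A; A=[spool] B=[oval,clip] C=[jar]

Answer: A jar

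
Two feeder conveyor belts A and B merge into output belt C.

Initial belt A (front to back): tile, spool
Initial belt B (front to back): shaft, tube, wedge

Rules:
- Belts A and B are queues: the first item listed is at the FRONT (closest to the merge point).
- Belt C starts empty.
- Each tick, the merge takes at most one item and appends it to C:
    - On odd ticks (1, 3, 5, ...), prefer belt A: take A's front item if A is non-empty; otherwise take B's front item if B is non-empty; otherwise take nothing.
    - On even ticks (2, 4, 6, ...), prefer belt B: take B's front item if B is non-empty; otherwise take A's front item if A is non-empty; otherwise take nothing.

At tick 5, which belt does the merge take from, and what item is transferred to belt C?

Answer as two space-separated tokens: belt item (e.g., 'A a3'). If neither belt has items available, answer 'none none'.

Tick 1: prefer A, take tile from A; A=[spool] B=[shaft,tube,wedge] C=[tile]
Tick 2: prefer B, take shaft from B; A=[spool] B=[tube,wedge] C=[tile,shaft]
Tick 3: prefer A, take spool from A; A=[-] B=[tube,wedge] C=[tile,shaft,spool]
Tick 4: prefer B, take tube from B; A=[-] B=[wedge] C=[tile,shaft,spool,tube]
Tick 5: prefer A, take wedge from B; A=[-] B=[-] C=[tile,shaft,spool,tube,wedge]

Answer: B wedge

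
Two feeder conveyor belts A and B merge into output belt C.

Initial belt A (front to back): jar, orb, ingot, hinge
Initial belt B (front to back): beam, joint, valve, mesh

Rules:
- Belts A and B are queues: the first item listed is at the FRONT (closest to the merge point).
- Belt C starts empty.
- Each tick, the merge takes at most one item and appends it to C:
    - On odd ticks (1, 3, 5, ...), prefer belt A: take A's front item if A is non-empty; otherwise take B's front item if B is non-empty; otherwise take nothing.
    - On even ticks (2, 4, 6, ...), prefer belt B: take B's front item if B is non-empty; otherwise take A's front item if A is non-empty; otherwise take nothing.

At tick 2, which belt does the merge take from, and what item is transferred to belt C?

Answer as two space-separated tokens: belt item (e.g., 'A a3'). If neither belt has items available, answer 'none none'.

Tick 1: prefer A, take jar from A; A=[orb,ingot,hinge] B=[beam,joint,valve,mesh] C=[jar]
Tick 2: prefer B, take beam from B; A=[orb,ingot,hinge] B=[joint,valve,mesh] C=[jar,beam]

Answer: B beam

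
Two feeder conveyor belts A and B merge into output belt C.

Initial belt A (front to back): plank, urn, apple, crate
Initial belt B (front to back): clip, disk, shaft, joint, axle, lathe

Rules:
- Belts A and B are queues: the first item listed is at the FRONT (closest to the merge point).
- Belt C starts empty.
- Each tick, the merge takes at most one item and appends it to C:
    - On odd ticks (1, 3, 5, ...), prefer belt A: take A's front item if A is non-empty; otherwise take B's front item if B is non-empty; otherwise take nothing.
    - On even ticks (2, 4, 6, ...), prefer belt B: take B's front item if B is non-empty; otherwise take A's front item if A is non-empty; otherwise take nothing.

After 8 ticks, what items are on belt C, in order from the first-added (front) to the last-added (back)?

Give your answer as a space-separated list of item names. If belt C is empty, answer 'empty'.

Answer: plank clip urn disk apple shaft crate joint

Derivation:
Tick 1: prefer A, take plank from A; A=[urn,apple,crate] B=[clip,disk,shaft,joint,axle,lathe] C=[plank]
Tick 2: prefer B, take clip from B; A=[urn,apple,crate] B=[disk,shaft,joint,axle,lathe] C=[plank,clip]
Tick 3: prefer A, take urn from A; A=[apple,crate] B=[disk,shaft,joint,axle,lathe] C=[plank,clip,urn]
Tick 4: prefer B, take disk from B; A=[apple,crate] B=[shaft,joint,axle,lathe] C=[plank,clip,urn,disk]
Tick 5: prefer A, take apple from A; A=[crate] B=[shaft,joint,axle,lathe] C=[plank,clip,urn,disk,apple]
Tick 6: prefer B, take shaft from B; A=[crate] B=[joint,axle,lathe] C=[plank,clip,urn,disk,apple,shaft]
Tick 7: prefer A, take crate from A; A=[-] B=[joint,axle,lathe] C=[plank,clip,urn,disk,apple,shaft,crate]
Tick 8: prefer B, take joint from B; A=[-] B=[axle,lathe] C=[plank,clip,urn,disk,apple,shaft,crate,joint]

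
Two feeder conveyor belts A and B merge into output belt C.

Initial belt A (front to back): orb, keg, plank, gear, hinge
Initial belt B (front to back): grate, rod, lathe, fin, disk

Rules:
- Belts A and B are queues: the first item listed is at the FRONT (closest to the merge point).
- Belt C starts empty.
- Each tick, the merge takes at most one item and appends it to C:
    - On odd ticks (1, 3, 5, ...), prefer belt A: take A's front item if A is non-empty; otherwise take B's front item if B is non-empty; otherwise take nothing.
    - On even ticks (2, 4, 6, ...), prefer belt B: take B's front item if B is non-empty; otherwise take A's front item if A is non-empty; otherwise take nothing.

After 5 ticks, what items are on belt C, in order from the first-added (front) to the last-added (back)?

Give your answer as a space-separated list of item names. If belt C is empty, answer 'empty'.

Answer: orb grate keg rod plank

Derivation:
Tick 1: prefer A, take orb from A; A=[keg,plank,gear,hinge] B=[grate,rod,lathe,fin,disk] C=[orb]
Tick 2: prefer B, take grate from B; A=[keg,plank,gear,hinge] B=[rod,lathe,fin,disk] C=[orb,grate]
Tick 3: prefer A, take keg from A; A=[plank,gear,hinge] B=[rod,lathe,fin,disk] C=[orb,grate,keg]
Tick 4: prefer B, take rod from B; A=[plank,gear,hinge] B=[lathe,fin,disk] C=[orb,grate,keg,rod]
Tick 5: prefer A, take plank from A; A=[gear,hinge] B=[lathe,fin,disk] C=[orb,grate,keg,rod,plank]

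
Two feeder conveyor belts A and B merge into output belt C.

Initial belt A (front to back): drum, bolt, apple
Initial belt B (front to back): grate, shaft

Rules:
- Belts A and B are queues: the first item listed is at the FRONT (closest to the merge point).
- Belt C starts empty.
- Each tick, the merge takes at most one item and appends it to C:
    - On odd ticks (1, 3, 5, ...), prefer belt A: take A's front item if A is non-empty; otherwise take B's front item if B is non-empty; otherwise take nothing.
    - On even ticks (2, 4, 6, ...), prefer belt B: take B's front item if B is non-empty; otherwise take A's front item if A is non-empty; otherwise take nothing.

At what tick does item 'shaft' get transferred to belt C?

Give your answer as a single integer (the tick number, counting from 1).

Tick 1: prefer A, take drum from A; A=[bolt,apple] B=[grate,shaft] C=[drum]
Tick 2: prefer B, take grate from B; A=[bolt,apple] B=[shaft] C=[drum,grate]
Tick 3: prefer A, take bolt from A; A=[apple] B=[shaft] C=[drum,grate,bolt]
Tick 4: prefer B, take shaft from B; A=[apple] B=[-] C=[drum,grate,bolt,shaft]

Answer: 4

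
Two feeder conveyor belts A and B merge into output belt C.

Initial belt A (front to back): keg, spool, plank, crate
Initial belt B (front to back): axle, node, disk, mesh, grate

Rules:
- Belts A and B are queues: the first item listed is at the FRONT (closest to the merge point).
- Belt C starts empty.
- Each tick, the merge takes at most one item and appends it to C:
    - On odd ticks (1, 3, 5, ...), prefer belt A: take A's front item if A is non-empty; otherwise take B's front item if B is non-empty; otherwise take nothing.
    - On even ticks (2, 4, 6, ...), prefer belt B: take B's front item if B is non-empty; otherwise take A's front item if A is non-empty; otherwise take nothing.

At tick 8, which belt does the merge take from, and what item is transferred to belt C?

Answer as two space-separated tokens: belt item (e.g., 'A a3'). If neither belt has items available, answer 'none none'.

Tick 1: prefer A, take keg from A; A=[spool,plank,crate] B=[axle,node,disk,mesh,grate] C=[keg]
Tick 2: prefer B, take axle from B; A=[spool,plank,crate] B=[node,disk,mesh,grate] C=[keg,axle]
Tick 3: prefer A, take spool from A; A=[plank,crate] B=[node,disk,mesh,grate] C=[keg,axle,spool]
Tick 4: prefer B, take node from B; A=[plank,crate] B=[disk,mesh,grate] C=[keg,axle,spool,node]
Tick 5: prefer A, take plank from A; A=[crate] B=[disk,mesh,grate] C=[keg,axle,spool,node,plank]
Tick 6: prefer B, take disk from B; A=[crate] B=[mesh,grate] C=[keg,axle,spool,node,plank,disk]
Tick 7: prefer A, take crate from A; A=[-] B=[mesh,grate] C=[keg,axle,spool,node,plank,disk,crate]
Tick 8: prefer B, take mesh from B; A=[-] B=[grate] C=[keg,axle,spool,node,plank,disk,crate,mesh]

Answer: B mesh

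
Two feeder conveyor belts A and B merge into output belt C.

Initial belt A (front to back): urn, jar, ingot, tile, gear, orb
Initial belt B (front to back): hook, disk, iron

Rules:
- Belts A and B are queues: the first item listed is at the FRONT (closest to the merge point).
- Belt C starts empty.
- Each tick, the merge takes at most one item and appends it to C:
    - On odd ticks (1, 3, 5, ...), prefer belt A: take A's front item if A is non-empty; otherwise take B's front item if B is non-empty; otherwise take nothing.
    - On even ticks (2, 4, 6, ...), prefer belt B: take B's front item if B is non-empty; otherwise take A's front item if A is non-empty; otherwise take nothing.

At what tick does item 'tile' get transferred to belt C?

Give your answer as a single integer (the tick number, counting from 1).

Answer: 7

Derivation:
Tick 1: prefer A, take urn from A; A=[jar,ingot,tile,gear,orb] B=[hook,disk,iron] C=[urn]
Tick 2: prefer B, take hook from B; A=[jar,ingot,tile,gear,orb] B=[disk,iron] C=[urn,hook]
Tick 3: prefer A, take jar from A; A=[ingot,tile,gear,orb] B=[disk,iron] C=[urn,hook,jar]
Tick 4: prefer B, take disk from B; A=[ingot,tile,gear,orb] B=[iron] C=[urn,hook,jar,disk]
Tick 5: prefer A, take ingot from A; A=[tile,gear,orb] B=[iron] C=[urn,hook,jar,disk,ingot]
Tick 6: prefer B, take iron from B; A=[tile,gear,orb] B=[-] C=[urn,hook,jar,disk,ingot,iron]
Tick 7: prefer A, take tile from A; A=[gear,orb] B=[-] C=[urn,hook,jar,disk,ingot,iron,tile]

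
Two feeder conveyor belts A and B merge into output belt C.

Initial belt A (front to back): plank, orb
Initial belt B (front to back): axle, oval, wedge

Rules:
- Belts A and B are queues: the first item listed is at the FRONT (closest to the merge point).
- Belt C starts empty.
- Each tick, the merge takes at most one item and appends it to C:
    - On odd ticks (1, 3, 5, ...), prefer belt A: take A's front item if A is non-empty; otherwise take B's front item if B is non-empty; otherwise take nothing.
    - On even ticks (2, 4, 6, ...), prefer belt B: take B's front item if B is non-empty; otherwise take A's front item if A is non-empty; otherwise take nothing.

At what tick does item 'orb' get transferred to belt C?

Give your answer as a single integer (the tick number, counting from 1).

Tick 1: prefer A, take plank from A; A=[orb] B=[axle,oval,wedge] C=[plank]
Tick 2: prefer B, take axle from B; A=[orb] B=[oval,wedge] C=[plank,axle]
Tick 3: prefer A, take orb from A; A=[-] B=[oval,wedge] C=[plank,axle,orb]

Answer: 3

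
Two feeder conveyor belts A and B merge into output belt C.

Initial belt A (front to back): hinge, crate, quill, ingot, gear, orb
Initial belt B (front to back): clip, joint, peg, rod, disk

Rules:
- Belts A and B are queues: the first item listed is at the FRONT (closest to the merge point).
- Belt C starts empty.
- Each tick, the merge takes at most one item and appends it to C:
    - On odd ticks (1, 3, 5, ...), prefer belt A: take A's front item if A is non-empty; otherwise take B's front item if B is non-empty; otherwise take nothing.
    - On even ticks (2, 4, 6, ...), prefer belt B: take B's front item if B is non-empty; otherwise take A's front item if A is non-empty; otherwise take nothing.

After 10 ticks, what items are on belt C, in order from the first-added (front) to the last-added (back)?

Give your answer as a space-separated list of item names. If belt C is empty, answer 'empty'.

Answer: hinge clip crate joint quill peg ingot rod gear disk

Derivation:
Tick 1: prefer A, take hinge from A; A=[crate,quill,ingot,gear,orb] B=[clip,joint,peg,rod,disk] C=[hinge]
Tick 2: prefer B, take clip from B; A=[crate,quill,ingot,gear,orb] B=[joint,peg,rod,disk] C=[hinge,clip]
Tick 3: prefer A, take crate from A; A=[quill,ingot,gear,orb] B=[joint,peg,rod,disk] C=[hinge,clip,crate]
Tick 4: prefer B, take joint from B; A=[quill,ingot,gear,orb] B=[peg,rod,disk] C=[hinge,clip,crate,joint]
Tick 5: prefer A, take quill from A; A=[ingot,gear,orb] B=[peg,rod,disk] C=[hinge,clip,crate,joint,quill]
Tick 6: prefer B, take peg from B; A=[ingot,gear,orb] B=[rod,disk] C=[hinge,clip,crate,joint,quill,peg]
Tick 7: prefer A, take ingot from A; A=[gear,orb] B=[rod,disk] C=[hinge,clip,crate,joint,quill,peg,ingot]
Tick 8: prefer B, take rod from B; A=[gear,orb] B=[disk] C=[hinge,clip,crate,joint,quill,peg,ingot,rod]
Tick 9: prefer A, take gear from A; A=[orb] B=[disk] C=[hinge,clip,crate,joint,quill,peg,ingot,rod,gear]
Tick 10: prefer B, take disk from B; A=[orb] B=[-] C=[hinge,clip,crate,joint,quill,peg,ingot,rod,gear,disk]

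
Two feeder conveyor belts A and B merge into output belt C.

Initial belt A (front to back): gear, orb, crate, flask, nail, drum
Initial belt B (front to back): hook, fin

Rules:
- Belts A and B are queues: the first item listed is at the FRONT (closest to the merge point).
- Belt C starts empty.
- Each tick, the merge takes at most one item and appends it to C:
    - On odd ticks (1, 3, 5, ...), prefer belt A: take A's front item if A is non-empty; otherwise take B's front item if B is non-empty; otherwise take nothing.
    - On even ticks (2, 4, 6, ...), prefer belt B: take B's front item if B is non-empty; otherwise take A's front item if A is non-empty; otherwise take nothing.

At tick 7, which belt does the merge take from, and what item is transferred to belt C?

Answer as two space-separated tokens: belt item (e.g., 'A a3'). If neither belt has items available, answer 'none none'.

Answer: A nail

Derivation:
Tick 1: prefer A, take gear from A; A=[orb,crate,flask,nail,drum] B=[hook,fin] C=[gear]
Tick 2: prefer B, take hook from B; A=[orb,crate,flask,nail,drum] B=[fin] C=[gear,hook]
Tick 3: prefer A, take orb from A; A=[crate,flask,nail,drum] B=[fin] C=[gear,hook,orb]
Tick 4: prefer B, take fin from B; A=[crate,flask,nail,drum] B=[-] C=[gear,hook,orb,fin]
Tick 5: prefer A, take crate from A; A=[flask,nail,drum] B=[-] C=[gear,hook,orb,fin,crate]
Tick 6: prefer B, take flask from A; A=[nail,drum] B=[-] C=[gear,hook,orb,fin,crate,flask]
Tick 7: prefer A, take nail from A; A=[drum] B=[-] C=[gear,hook,orb,fin,crate,flask,nail]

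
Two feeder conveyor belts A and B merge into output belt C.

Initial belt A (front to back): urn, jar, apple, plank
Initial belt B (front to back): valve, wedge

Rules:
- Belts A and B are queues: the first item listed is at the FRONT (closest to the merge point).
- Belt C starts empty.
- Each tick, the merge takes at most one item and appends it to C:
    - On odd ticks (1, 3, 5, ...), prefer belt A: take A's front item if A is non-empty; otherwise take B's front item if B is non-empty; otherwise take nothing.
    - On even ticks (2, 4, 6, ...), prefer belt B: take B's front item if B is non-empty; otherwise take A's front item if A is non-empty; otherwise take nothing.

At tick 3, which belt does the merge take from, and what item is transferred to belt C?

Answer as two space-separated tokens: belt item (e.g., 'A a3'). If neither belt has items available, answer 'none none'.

Tick 1: prefer A, take urn from A; A=[jar,apple,plank] B=[valve,wedge] C=[urn]
Tick 2: prefer B, take valve from B; A=[jar,apple,plank] B=[wedge] C=[urn,valve]
Tick 3: prefer A, take jar from A; A=[apple,plank] B=[wedge] C=[urn,valve,jar]

Answer: A jar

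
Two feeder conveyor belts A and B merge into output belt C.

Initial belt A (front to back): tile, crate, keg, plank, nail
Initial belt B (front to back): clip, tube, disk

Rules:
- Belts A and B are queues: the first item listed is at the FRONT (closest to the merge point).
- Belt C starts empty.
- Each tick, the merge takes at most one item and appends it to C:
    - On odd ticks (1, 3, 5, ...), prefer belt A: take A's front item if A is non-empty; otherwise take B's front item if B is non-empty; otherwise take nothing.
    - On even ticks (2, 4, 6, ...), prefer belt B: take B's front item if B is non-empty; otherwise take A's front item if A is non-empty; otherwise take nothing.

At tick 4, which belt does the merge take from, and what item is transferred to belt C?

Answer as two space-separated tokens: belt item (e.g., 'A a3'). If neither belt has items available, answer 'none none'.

Tick 1: prefer A, take tile from A; A=[crate,keg,plank,nail] B=[clip,tube,disk] C=[tile]
Tick 2: prefer B, take clip from B; A=[crate,keg,plank,nail] B=[tube,disk] C=[tile,clip]
Tick 3: prefer A, take crate from A; A=[keg,plank,nail] B=[tube,disk] C=[tile,clip,crate]
Tick 4: prefer B, take tube from B; A=[keg,plank,nail] B=[disk] C=[tile,clip,crate,tube]

Answer: B tube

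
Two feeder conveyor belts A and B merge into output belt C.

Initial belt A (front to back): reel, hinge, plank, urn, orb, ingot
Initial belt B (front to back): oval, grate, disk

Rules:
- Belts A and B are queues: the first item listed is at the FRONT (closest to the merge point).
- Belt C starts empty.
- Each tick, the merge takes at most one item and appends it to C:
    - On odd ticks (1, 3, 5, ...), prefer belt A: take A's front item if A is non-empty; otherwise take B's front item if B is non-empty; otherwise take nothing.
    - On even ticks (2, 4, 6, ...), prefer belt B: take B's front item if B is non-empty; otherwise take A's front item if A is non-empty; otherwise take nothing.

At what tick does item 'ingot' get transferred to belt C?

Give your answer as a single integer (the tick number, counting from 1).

Answer: 9

Derivation:
Tick 1: prefer A, take reel from A; A=[hinge,plank,urn,orb,ingot] B=[oval,grate,disk] C=[reel]
Tick 2: prefer B, take oval from B; A=[hinge,plank,urn,orb,ingot] B=[grate,disk] C=[reel,oval]
Tick 3: prefer A, take hinge from A; A=[plank,urn,orb,ingot] B=[grate,disk] C=[reel,oval,hinge]
Tick 4: prefer B, take grate from B; A=[plank,urn,orb,ingot] B=[disk] C=[reel,oval,hinge,grate]
Tick 5: prefer A, take plank from A; A=[urn,orb,ingot] B=[disk] C=[reel,oval,hinge,grate,plank]
Tick 6: prefer B, take disk from B; A=[urn,orb,ingot] B=[-] C=[reel,oval,hinge,grate,plank,disk]
Tick 7: prefer A, take urn from A; A=[orb,ingot] B=[-] C=[reel,oval,hinge,grate,plank,disk,urn]
Tick 8: prefer B, take orb from A; A=[ingot] B=[-] C=[reel,oval,hinge,grate,plank,disk,urn,orb]
Tick 9: prefer A, take ingot from A; A=[-] B=[-] C=[reel,oval,hinge,grate,plank,disk,urn,orb,ingot]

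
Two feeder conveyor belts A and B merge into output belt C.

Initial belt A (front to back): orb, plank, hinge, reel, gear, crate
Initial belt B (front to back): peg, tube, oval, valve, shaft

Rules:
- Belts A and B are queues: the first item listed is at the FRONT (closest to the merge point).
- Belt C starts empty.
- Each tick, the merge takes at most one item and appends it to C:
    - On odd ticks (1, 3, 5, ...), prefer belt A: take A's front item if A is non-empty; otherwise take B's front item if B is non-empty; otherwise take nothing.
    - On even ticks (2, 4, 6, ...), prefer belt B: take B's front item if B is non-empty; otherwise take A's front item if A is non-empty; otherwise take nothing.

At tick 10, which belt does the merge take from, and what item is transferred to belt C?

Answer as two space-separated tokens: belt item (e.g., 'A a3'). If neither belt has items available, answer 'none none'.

Tick 1: prefer A, take orb from A; A=[plank,hinge,reel,gear,crate] B=[peg,tube,oval,valve,shaft] C=[orb]
Tick 2: prefer B, take peg from B; A=[plank,hinge,reel,gear,crate] B=[tube,oval,valve,shaft] C=[orb,peg]
Tick 3: prefer A, take plank from A; A=[hinge,reel,gear,crate] B=[tube,oval,valve,shaft] C=[orb,peg,plank]
Tick 4: prefer B, take tube from B; A=[hinge,reel,gear,crate] B=[oval,valve,shaft] C=[orb,peg,plank,tube]
Tick 5: prefer A, take hinge from A; A=[reel,gear,crate] B=[oval,valve,shaft] C=[orb,peg,plank,tube,hinge]
Tick 6: prefer B, take oval from B; A=[reel,gear,crate] B=[valve,shaft] C=[orb,peg,plank,tube,hinge,oval]
Tick 7: prefer A, take reel from A; A=[gear,crate] B=[valve,shaft] C=[orb,peg,plank,tube,hinge,oval,reel]
Tick 8: prefer B, take valve from B; A=[gear,crate] B=[shaft] C=[orb,peg,plank,tube,hinge,oval,reel,valve]
Tick 9: prefer A, take gear from A; A=[crate] B=[shaft] C=[orb,peg,plank,tube,hinge,oval,reel,valve,gear]
Tick 10: prefer B, take shaft from B; A=[crate] B=[-] C=[orb,peg,plank,tube,hinge,oval,reel,valve,gear,shaft]

Answer: B shaft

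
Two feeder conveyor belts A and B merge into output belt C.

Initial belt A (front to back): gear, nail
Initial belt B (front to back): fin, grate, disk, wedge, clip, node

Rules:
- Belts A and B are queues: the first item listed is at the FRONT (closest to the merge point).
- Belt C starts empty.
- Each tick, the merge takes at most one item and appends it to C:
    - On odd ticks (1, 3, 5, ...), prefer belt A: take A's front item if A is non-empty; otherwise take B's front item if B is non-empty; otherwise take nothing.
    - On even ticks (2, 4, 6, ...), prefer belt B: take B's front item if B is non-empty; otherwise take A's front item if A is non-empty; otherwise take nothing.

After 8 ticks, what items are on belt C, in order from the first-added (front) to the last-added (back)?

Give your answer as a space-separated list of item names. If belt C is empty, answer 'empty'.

Tick 1: prefer A, take gear from A; A=[nail] B=[fin,grate,disk,wedge,clip,node] C=[gear]
Tick 2: prefer B, take fin from B; A=[nail] B=[grate,disk,wedge,clip,node] C=[gear,fin]
Tick 3: prefer A, take nail from A; A=[-] B=[grate,disk,wedge,clip,node] C=[gear,fin,nail]
Tick 4: prefer B, take grate from B; A=[-] B=[disk,wedge,clip,node] C=[gear,fin,nail,grate]
Tick 5: prefer A, take disk from B; A=[-] B=[wedge,clip,node] C=[gear,fin,nail,grate,disk]
Tick 6: prefer B, take wedge from B; A=[-] B=[clip,node] C=[gear,fin,nail,grate,disk,wedge]
Tick 7: prefer A, take clip from B; A=[-] B=[node] C=[gear,fin,nail,grate,disk,wedge,clip]
Tick 8: prefer B, take node from B; A=[-] B=[-] C=[gear,fin,nail,grate,disk,wedge,clip,node]

Answer: gear fin nail grate disk wedge clip node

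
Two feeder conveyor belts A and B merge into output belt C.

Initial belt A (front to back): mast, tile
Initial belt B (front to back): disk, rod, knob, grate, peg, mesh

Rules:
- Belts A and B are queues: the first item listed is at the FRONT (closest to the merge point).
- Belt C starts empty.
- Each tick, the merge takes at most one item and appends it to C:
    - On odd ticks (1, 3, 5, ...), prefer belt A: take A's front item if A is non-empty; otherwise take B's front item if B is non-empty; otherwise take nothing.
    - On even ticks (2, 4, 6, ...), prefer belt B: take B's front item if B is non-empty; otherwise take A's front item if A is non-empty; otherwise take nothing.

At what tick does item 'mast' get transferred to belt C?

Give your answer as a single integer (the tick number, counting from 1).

Tick 1: prefer A, take mast from A; A=[tile] B=[disk,rod,knob,grate,peg,mesh] C=[mast]

Answer: 1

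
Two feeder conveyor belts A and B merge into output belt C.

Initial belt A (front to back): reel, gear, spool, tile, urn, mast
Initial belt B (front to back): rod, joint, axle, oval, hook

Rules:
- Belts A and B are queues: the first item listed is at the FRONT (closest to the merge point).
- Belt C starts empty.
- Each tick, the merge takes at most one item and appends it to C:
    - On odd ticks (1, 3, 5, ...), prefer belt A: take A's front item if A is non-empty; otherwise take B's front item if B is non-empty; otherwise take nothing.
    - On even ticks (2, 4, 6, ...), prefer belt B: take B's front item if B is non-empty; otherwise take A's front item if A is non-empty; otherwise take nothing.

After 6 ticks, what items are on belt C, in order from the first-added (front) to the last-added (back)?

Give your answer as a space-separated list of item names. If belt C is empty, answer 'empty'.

Answer: reel rod gear joint spool axle

Derivation:
Tick 1: prefer A, take reel from A; A=[gear,spool,tile,urn,mast] B=[rod,joint,axle,oval,hook] C=[reel]
Tick 2: prefer B, take rod from B; A=[gear,spool,tile,urn,mast] B=[joint,axle,oval,hook] C=[reel,rod]
Tick 3: prefer A, take gear from A; A=[spool,tile,urn,mast] B=[joint,axle,oval,hook] C=[reel,rod,gear]
Tick 4: prefer B, take joint from B; A=[spool,tile,urn,mast] B=[axle,oval,hook] C=[reel,rod,gear,joint]
Tick 5: prefer A, take spool from A; A=[tile,urn,mast] B=[axle,oval,hook] C=[reel,rod,gear,joint,spool]
Tick 6: prefer B, take axle from B; A=[tile,urn,mast] B=[oval,hook] C=[reel,rod,gear,joint,spool,axle]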